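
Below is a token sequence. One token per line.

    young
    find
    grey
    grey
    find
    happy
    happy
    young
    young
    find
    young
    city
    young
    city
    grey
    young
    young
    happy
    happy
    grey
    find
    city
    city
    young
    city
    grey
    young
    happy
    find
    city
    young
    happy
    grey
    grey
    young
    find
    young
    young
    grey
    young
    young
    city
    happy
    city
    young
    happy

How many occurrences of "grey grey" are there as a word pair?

Scanning the 45 overlapping bigram windows for "grey grey":
  position 3–4: grey grey
  position 33–34: grey grey

2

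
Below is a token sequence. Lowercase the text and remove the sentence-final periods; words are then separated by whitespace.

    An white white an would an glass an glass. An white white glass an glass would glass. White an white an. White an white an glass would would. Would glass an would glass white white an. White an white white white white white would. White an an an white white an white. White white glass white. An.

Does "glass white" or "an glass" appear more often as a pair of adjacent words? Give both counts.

"glass white": 3 occurrences
"an glass": 4 occurrences

"an glass" (4 vs 3)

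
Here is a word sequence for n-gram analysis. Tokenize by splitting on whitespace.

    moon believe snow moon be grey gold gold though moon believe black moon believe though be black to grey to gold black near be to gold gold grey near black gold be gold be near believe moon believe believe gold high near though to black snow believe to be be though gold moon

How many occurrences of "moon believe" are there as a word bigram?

Scanning the 52 overlapping bigram windows for "moon believe":
  position 1–2: moon believe
  position 10–11: moon believe
  position 13–14: moon believe
  position 37–38: moon believe

4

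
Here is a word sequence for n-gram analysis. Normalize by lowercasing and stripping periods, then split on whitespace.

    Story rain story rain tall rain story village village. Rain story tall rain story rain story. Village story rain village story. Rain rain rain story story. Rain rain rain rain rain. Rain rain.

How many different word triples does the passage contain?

33 tokens → 31 trigram windows in total.
Repeated trigrams (each contributes count−1 duplicates):
  rain rain rain: 6
  rain story rain: 2
  rain story village: 2
  story rain rain: 2
  story rain story: 2
  tall rain story: 2
  village story rain: 2
11 duplicate windows → 31 − 11 = 20 distinct.

20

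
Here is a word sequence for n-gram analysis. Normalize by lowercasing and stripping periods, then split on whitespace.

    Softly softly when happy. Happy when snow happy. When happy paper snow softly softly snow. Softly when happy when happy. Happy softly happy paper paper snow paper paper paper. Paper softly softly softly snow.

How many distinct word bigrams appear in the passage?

34 tokens → 33 bigram windows in total.
Repeated bigrams (each contributes count−1 duplicates):
  paper paper: 4
  softly softly: 4
  when happy: 4
  happy when: 3
  happy happy: 2
  happy paper: 2
  paper snow: 2
  snow softly: 2
  … (2 more repeated)
17 duplicate windows → 33 − 17 = 16 distinct.

16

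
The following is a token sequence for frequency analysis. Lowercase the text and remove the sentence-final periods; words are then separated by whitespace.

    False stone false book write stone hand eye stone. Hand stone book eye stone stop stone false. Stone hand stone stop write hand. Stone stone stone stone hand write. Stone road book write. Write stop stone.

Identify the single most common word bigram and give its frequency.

Bigram frequencies (highest first):
  stone hand: 4
  hand stone: 3
  stone stone: 3
  false stone: 2
  stone false: 2
  book write: 2
  … (15 more, each ≤ 2)

"stone hand", 4 times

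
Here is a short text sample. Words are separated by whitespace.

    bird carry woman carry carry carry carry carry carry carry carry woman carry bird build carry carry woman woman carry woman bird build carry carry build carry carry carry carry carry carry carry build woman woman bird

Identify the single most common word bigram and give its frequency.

Bigram frequencies (highest first):
  carry carry: 15
  carry woman: 4
  woman carry: 3
  build carry: 3
  bird build: 2
  woman woman: 2
  … (5 more, each ≤ 2)

"carry carry", 15 times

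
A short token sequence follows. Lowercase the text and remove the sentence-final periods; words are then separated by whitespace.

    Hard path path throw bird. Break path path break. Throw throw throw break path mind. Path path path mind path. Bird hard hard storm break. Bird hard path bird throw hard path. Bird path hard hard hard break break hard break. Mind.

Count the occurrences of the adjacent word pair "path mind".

2

Scanning the 41 overlapping bigram windows for "path mind":
  position 14–15: path mind
  position 18–19: path mind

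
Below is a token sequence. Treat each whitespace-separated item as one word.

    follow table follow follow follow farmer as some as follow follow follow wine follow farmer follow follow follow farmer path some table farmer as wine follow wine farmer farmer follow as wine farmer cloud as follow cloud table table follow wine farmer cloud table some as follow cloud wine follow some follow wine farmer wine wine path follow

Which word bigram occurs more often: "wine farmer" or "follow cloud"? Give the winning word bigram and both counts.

"wine farmer" (4 vs 2)

"wine farmer": 4 occurrences
"follow cloud": 2 occurrences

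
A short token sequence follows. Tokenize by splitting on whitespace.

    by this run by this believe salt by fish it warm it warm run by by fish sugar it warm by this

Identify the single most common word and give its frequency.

Unigram frequencies (highest first):
  by: 6
  this: 3
  it: 3
  warm: 3
  run: 2
  fish: 2
  … (3 more, each ≤ 1)

"by", 6 times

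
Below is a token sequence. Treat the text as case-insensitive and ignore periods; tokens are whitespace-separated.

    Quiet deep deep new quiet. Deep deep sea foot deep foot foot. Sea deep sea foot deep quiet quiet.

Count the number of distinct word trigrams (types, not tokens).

19 tokens → 17 trigram windows in total.
Repeated trigrams (each contributes count−1 duplicates):
  deep sea foot: 2
  quiet deep deep: 2
  sea foot deep: 2
3 duplicate windows → 17 − 3 = 14 distinct.

14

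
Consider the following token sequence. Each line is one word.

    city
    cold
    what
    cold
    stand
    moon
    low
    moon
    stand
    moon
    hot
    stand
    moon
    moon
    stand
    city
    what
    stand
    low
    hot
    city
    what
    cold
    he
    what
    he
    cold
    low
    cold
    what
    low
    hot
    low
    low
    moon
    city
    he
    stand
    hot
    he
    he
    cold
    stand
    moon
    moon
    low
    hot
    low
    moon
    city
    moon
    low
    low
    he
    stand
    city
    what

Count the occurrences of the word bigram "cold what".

Scanning the 56 overlapping bigram windows for "cold what":
  position 2–3: cold what
  position 29–30: cold what

2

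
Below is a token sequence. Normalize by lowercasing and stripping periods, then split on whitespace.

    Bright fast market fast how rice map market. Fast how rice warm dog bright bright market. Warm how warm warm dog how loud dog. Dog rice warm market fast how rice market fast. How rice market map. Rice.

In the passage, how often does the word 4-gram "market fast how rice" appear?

Scanning the 35 overlapping 4-gram windows for "market fast how rice":
  position 3–6: market fast how rice
  position 8–11: market fast how rice
  position 28–31: market fast how rice
  position 32–35: market fast how rice

4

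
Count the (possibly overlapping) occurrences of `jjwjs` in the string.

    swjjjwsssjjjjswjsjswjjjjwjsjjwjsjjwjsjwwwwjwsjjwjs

Sliding a length-5 window over the 50 characters (46 positions):
  position 23–27: jjwjs
  position 28–32: jjwjs
  position 33–37: jjwjs
  position 46–50: jjwjs

4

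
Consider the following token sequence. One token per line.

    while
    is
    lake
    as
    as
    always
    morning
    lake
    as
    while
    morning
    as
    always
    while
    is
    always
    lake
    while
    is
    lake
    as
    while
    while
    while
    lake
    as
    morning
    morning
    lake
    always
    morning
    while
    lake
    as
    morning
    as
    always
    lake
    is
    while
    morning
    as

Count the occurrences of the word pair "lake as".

5

Scanning the 41 overlapping bigram windows for "lake as":
  position 3–4: lake as
  position 8–9: lake as
  position 20–21: lake as
  position 25–26: lake as
  position 33–34: lake as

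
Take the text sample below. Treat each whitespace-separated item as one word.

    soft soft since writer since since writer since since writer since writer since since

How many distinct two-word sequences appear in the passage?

5

14 tokens → 13 bigram windows in total.
Repeated bigrams (each contributes count−1 duplicates):
  since writer: 4
  writer since: 4
  since since: 3
8 duplicate windows → 13 − 8 = 5 distinct.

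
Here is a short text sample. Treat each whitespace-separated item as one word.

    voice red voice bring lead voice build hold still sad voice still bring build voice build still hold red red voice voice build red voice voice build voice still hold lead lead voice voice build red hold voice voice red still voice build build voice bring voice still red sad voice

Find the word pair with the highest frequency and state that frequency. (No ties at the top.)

"voice build", 6 times

Bigram frequencies (highest first):
  voice build: 6
  voice voice: 4
  red voice: 3
  voice still: 3
  build voice: 3
  voice red: 2
  … (24 more, each ≤ 2)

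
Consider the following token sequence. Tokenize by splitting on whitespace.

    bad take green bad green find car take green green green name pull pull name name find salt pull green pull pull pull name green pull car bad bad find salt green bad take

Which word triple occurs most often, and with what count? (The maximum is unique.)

Trigram frequencies (highest first):
  pull pull name: 2
  bad take green: 1
  take green bad: 1
  green bad green: 1
  bad green find: 1
  green find car: 1
  … (25 more, each ≤ 1)

"pull pull name", 2 times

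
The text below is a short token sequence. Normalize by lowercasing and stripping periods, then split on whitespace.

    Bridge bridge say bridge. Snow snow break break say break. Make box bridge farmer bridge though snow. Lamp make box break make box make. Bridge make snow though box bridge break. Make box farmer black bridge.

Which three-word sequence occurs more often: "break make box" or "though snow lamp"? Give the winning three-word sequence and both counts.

"break make box" (3 vs 1)

"break make box": 3 occurrences
"though snow lamp": 1 occurrence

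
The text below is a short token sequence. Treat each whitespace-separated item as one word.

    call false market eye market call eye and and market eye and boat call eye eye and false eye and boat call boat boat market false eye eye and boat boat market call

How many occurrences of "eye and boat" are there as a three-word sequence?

3

Scanning the 31 overlapping trigram windows for "eye and boat":
  position 11–13: eye and boat
  position 19–21: eye and boat
  position 28–30: eye and boat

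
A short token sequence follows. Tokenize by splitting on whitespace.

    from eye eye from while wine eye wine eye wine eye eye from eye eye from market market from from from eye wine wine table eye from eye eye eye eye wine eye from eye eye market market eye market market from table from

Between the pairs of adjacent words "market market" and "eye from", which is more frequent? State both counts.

"market market": 3 occurrences
"eye from": 5 occurrences

"eye from" (5 vs 3)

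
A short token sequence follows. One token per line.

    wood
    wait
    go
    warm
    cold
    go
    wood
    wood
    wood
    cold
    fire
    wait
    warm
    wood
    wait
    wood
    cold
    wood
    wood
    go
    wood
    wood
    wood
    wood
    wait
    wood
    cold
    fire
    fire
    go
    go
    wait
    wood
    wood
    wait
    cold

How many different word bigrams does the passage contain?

36 tokens → 35 bigram windows in total.
Repeated bigrams (each contributes count−1 duplicates):
  wood wood: 7
  wood wait: 4
  wait wood: 3
  wood cold: 3
  cold fire: 2
  go wood: 2
15 duplicate windows → 35 − 15 = 20 distinct.

20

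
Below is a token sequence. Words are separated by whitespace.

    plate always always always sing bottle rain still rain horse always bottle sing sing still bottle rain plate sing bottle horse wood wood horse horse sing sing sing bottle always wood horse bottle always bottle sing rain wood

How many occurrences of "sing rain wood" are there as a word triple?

1

Scanning the 36 overlapping trigram windows for "sing rain wood":
  position 36–38: sing rain wood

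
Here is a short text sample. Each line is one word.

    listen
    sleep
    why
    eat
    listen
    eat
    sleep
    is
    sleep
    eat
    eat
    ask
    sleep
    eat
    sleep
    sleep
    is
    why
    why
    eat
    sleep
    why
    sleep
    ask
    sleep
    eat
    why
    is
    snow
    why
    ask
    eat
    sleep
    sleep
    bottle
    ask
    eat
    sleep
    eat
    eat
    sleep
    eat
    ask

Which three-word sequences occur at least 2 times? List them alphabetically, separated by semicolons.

ask eat sleep; ask sleep eat; eat sleep eat; eat sleep sleep; sleep eat eat

Trigram counts meeting the condition (at least 2 times):
  ask eat sleep: 2
  ask sleep eat: 2
  eat sleep eat: 2
  eat sleep sleep: 2
  sleep eat eat: 2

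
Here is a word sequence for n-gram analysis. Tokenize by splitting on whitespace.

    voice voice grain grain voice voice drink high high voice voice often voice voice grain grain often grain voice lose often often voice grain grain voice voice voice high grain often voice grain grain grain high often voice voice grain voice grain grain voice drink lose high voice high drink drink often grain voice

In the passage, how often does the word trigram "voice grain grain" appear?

5

Scanning the 52 overlapping trigram windows for "voice grain grain":
  position 2–4: voice grain grain
  position 14–16: voice grain grain
  position 23–25: voice grain grain
  position 32–34: voice grain grain
  position 41–43: voice grain grain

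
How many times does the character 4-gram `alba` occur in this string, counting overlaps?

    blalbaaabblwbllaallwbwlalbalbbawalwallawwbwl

2

Sliding a length-4 window over the 44 characters (41 positions):
  position 3–6: alba
  position 24–27: alba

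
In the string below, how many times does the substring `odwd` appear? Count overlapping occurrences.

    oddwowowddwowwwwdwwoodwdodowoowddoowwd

1

Sliding a length-4 window over the 38 characters (35 positions):
  position 21–24: odwd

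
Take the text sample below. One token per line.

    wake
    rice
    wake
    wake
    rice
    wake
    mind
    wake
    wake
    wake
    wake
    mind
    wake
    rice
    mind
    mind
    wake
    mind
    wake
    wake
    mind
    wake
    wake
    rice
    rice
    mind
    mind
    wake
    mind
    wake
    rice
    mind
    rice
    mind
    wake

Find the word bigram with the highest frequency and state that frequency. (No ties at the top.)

"mind wake", 8 times

Bigram frequencies (highest first):
  mind wake: 8
  wake wake: 6
  wake rice: 5
  wake mind: 5
  rice mind: 4
  rice wake: 2
  … (3 more, each ≤ 2)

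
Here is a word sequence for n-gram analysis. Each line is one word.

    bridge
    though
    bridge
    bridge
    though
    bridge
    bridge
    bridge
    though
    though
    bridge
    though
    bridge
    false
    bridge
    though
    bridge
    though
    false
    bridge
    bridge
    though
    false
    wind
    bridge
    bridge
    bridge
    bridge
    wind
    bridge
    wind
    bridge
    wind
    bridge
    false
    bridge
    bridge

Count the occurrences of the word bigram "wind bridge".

4

Scanning the 36 overlapping bigram windows for "wind bridge":
  position 24–25: wind bridge
  position 29–30: wind bridge
  position 31–32: wind bridge
  position 33–34: wind bridge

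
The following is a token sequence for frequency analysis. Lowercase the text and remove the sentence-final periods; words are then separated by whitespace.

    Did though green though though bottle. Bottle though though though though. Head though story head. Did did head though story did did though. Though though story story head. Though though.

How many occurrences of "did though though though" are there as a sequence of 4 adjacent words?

Scanning the 27 overlapping 4-gram windows for "did though though though":
  position 22–25: did though though though

1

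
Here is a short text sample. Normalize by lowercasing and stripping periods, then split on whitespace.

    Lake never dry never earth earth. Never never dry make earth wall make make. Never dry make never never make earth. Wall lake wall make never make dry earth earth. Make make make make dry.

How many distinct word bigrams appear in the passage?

19

35 tokens → 34 bigram windows in total.
Repeated bigrams (each contributes count−1 duplicates):
  make make: 4
  make never: 3
  never dry: 3
  dry make: 2
  earth earth: 2
  earth wall: 2
  make dry: 2
  make earth: 2
  … (3 more repeated)
15 duplicate windows → 34 − 15 = 19 distinct.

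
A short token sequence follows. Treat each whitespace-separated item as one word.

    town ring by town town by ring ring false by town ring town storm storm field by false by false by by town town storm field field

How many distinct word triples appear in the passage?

23

27 tokens → 25 trigram windows in total.
Repeated trigrams (each contributes count−1 duplicates):
  by false by: 2
  by town town: 2
2 duplicate windows → 25 − 2 = 23 distinct.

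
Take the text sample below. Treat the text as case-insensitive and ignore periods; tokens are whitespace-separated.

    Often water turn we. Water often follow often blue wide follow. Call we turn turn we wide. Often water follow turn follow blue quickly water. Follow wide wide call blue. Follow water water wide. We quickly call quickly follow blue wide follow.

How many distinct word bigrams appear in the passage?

42 tokens → 41 bigram windows in total.
Repeated bigrams (each contributes count−1 duplicates):
  blue wide: 2
  follow blue: 2
  often water: 2
  turn we: 2
  water follow: 2
  wide follow: 2
6 duplicate windows → 41 − 6 = 35 distinct.

35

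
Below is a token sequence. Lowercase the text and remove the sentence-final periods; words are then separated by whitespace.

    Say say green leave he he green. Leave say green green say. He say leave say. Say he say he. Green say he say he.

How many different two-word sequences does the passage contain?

25 tokens → 24 bigram windows in total.
Repeated bigrams (each contributes count−1 duplicates):
  say he: 5
  he say: 3
  green leave: 2
  green say: 2
  he green: 2
  leave say: 2
  say green: 2
  say say: 2
12 duplicate windows → 24 − 12 = 12 distinct.

12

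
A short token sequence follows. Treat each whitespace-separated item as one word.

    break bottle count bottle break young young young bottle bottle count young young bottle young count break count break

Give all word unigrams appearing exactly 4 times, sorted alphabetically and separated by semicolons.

Unigram counts meeting the condition (exactly 4 times):
  break: 4
  count: 4

break; count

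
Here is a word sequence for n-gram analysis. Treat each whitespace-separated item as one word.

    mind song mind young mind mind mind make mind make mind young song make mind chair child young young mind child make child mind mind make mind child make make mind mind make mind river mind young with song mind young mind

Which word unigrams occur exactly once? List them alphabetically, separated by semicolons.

Unigram counts meeting the condition (exactly once):
  chair: 1
  river: 1
  with: 1

chair; river; with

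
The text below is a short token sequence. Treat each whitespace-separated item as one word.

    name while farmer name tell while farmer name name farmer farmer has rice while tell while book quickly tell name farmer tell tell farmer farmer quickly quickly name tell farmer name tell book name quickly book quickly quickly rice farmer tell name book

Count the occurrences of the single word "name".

9

Scanning the 43 tokens for "name":
  position 1: name
  position 4: name
  position 8: name
  position 9: name
  position 20: name
  position 28: name
  position 31: name
  position 34: name
  position 42: name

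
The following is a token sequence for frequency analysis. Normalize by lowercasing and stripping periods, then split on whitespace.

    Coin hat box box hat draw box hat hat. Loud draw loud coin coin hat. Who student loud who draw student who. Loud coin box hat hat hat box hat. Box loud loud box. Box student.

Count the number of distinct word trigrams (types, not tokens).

33

36 tokens → 34 trigram windows in total.
Repeated trigrams (each contributes count−1 duplicates):
  box hat hat: 2
1 duplicate windows → 34 − 1 = 33 distinct.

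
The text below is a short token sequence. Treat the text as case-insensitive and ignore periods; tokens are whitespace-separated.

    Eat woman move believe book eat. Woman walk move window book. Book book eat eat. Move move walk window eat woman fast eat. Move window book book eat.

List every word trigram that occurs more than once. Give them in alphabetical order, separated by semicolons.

Trigram counts meeting the condition (more than once):
  book book eat: 2
  move window book: 2
  window book book: 2

book book eat; move window book; window book book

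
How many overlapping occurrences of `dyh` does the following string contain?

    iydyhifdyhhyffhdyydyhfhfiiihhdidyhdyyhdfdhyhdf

Sliding a length-3 window over the 46 characters (44 positions):
  position 3–5: dyh
  position 8–10: dyh
  position 19–21: dyh
  position 32–34: dyh

4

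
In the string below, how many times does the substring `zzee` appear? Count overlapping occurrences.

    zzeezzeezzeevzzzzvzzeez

Sliding a length-4 window over the 23 characters (20 positions):
  position 1–4: zzee
  position 5–8: zzee
  position 9–12: zzee
  position 19–22: zzee

4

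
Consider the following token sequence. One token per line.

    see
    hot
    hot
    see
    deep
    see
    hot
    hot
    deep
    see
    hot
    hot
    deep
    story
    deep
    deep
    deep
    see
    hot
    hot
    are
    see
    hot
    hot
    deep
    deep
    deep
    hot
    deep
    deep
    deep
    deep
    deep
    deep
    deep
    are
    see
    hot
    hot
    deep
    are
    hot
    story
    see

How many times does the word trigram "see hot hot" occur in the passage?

Scanning the 42 overlapping trigram windows for "see hot hot":
  position 1–3: see hot hot
  position 6–8: see hot hot
  position 10–12: see hot hot
  position 18–20: see hot hot
  position 22–24: see hot hot
  position 37–39: see hot hot

6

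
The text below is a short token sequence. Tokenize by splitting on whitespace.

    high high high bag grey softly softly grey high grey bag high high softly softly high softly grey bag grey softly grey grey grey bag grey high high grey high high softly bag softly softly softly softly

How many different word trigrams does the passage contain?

37 tokens → 35 trigram windows in total.
Repeated trigrams (each contributes count−1 duplicates):
  bag grey softly: 2
  grey bag grey: 2
  grey high high: 2
  high high softly: 2
  softly softly softly: 2
5 duplicate windows → 35 − 5 = 30 distinct.

30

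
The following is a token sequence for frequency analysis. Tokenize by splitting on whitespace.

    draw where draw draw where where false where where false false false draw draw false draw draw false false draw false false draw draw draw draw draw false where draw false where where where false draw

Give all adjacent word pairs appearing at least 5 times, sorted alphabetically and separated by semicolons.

draw draw; draw false; false draw

Bigram counts meeting the condition (at least 5 times):
  draw draw: 7
  draw false: 5
  false draw: 5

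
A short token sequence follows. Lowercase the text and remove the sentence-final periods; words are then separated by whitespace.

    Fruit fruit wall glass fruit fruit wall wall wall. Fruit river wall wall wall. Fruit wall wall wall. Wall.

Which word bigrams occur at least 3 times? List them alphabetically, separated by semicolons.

Bigram counts meeting the condition (at least 3 times):
  fruit wall: 3
  wall wall: 7

fruit wall; wall wall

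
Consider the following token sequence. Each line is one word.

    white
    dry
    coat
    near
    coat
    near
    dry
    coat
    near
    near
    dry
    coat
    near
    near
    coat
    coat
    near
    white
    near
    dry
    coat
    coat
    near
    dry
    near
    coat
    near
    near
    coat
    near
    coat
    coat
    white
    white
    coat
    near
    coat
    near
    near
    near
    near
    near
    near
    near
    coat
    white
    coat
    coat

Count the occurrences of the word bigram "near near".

9

Scanning the 47 overlapping bigram windows for "near near":
  position 9–10: near near
  position 13–14: near near
  position 27–28: near near
  position 38–39: near near
  position 39–40: near near
  position 40–41: near near
  position 41–42: near near
  position 42–43: near near
  position 43–44: near near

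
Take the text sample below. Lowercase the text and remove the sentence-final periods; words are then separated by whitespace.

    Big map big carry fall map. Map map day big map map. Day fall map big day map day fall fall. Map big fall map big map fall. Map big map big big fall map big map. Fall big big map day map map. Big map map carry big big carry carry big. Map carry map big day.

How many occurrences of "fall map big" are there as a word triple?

5

Scanning the 56 overlapping trigram windows for "fall map big":
  position 14–16: fall map big
  position 21–23: fall map big
  position 24–26: fall map big
  position 28–30: fall map big
  position 34–36: fall map big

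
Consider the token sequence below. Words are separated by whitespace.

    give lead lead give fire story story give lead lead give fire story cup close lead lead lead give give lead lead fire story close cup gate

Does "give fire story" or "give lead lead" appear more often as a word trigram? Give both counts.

"give fire story": 2 occurrences
"give lead lead": 3 occurrences

"give lead lead" (3 vs 2)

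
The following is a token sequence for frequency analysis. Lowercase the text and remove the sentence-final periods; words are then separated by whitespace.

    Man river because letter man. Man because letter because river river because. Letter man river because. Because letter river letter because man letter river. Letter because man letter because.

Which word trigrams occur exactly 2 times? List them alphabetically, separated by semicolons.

because letter man; because man letter; letter because man; letter river letter; man river because; river because letter; river letter because

Trigram counts meeting the condition (exactly 2 times):
  because letter man: 2
  because man letter: 2
  letter because man: 2
  letter river letter: 2
  man river because: 2
  river because letter: 2
  river letter because: 2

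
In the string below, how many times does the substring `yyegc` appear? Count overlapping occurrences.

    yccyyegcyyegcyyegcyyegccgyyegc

Sliding a length-5 window over the 30 characters (26 positions):
  position 4–8: yyegc
  position 9–13: yyegc
  position 14–18: yyegc
  position 19–23: yyegc
  position 26–30: yyegc

5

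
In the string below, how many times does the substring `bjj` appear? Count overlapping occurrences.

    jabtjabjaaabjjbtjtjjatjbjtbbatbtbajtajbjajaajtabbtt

1

Sliding a length-3 window over the 51 characters (49 positions):
  position 12–14: bjj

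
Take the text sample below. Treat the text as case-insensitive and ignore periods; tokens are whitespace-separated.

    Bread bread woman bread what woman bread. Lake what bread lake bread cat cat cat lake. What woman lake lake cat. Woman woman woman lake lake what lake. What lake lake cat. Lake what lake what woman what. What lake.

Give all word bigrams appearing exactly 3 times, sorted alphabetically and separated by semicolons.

lake lake; what woman

Bigram counts meeting the condition (exactly 3 times):
  lake lake: 3
  what woman: 3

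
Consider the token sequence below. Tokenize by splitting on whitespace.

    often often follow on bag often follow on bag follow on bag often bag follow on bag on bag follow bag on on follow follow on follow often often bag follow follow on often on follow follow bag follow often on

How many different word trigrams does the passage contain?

29

41 tokens → 39 trigram windows in total.
Repeated trigrams (each contributes count−1 duplicates):
  follow on bag: 4
  bag follow on: 2
  follow follow on: 2
  often bag follow: 2
  often follow on: 2
  on bag follow: 2
  on bag often: 2
  on follow follow: 2
10 duplicate windows → 39 − 10 = 29 distinct.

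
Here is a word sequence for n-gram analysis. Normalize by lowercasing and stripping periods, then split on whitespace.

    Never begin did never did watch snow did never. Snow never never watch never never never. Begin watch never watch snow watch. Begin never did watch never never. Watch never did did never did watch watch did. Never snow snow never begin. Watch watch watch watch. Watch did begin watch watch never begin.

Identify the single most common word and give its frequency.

"never", 17 times

Unigram frequencies (highest first):
  never: 17
  watch: 16
  did: 9
  begin: 6
  snow: 5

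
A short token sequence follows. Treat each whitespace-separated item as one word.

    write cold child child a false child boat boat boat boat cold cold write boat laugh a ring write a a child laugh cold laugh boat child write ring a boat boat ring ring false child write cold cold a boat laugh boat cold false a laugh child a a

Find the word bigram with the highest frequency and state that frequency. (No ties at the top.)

Bigram frequencies (highest first):
  boat boat: 4
  write cold: 2
  child a: 2
  false child: 2
  boat cold: 2
  cold cold: 2
  … (30 more, each ≤ 2)

"boat boat", 4 times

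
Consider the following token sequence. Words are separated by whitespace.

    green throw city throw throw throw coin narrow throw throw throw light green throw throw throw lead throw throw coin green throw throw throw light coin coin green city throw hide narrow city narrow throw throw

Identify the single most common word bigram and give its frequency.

"throw throw", 10 times

Bigram frequencies (highest first):
  throw throw: 10
  green throw: 3
  city throw: 2
  throw coin: 2
  narrow throw: 2
  throw light: 2
  … (13 more, each ≤ 2)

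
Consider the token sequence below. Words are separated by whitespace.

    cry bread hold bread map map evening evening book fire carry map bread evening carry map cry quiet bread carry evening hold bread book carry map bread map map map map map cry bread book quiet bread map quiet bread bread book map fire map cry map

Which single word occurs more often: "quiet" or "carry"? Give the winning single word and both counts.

"quiet": 3 occurrences
"carry": 4 occurrences

"carry" (4 vs 3)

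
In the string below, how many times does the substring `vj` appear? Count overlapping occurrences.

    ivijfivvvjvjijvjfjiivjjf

4

Sliding a length-2 window over the 24 characters (23 positions):
  position 9–10: vj
  position 11–12: vj
  position 15–16: vj
  position 21–22: vj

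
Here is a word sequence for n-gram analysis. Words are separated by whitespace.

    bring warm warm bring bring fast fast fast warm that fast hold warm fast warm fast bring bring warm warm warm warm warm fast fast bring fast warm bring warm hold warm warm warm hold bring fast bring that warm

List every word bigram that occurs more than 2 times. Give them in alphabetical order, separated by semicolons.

Bigram counts meeting the condition (more than 2 times):
  bring fast: 3
  bring warm: 3
  fast bring: 3
  fast fast: 3
  fast warm: 3
  warm fast: 3
  warm warm: 7

bring fast; bring warm; fast bring; fast fast; fast warm; warm fast; warm warm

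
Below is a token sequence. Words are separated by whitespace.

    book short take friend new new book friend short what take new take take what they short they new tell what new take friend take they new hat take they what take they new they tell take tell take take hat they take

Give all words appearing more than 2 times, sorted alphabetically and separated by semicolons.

friend; new; short; take; tell; they; what

Unigram counts meeting the condition (more than 2 times):
  friend: 3
  new: 7
  short: 3
  take: 12
  tell: 3
  they: 7
  what: 4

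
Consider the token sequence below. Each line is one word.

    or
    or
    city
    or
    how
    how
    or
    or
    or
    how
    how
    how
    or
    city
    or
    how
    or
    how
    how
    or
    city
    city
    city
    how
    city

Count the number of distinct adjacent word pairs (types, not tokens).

25 tokens → 24 bigram windows in total.
Repeated bigrams (each contributes count−1 duplicates):
  how how: 4
  how or: 4
  or how: 4
  or city: 3
  or or: 3
  city city: 2
  city or: 2
15 duplicate windows → 24 − 15 = 9 distinct.

9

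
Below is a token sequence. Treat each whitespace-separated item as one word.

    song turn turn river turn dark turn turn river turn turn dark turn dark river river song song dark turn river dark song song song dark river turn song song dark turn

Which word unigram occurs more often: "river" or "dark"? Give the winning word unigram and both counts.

"dark" (7 vs 6)

"river": 6 occurrences
"dark": 7 occurrences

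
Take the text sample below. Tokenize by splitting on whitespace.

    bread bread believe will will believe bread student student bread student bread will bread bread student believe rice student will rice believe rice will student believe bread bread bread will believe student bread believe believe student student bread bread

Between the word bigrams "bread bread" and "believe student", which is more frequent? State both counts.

"bread bread": 5 occurrences
"believe student": 2 occurrences

"bread bread" (5 vs 2)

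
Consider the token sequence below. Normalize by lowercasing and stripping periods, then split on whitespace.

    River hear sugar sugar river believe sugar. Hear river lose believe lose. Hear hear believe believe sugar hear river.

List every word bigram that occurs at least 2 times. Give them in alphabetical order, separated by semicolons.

believe sugar; hear river; sugar hear

Bigram counts meeting the condition (at least 2 times):
  believe sugar: 2
  hear river: 2
  sugar hear: 2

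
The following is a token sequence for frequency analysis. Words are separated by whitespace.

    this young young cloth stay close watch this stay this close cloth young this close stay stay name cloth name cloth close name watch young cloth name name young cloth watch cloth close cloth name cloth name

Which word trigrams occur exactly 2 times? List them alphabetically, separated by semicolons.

cloth name cloth; name cloth name

Trigram counts meeting the condition (exactly 2 times):
  cloth name cloth: 2
  name cloth name: 2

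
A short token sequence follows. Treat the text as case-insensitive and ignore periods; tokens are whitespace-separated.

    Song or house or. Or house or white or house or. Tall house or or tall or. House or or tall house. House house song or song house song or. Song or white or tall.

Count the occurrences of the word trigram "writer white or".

Scanning the 33 overlapping trigram windows for "writer white or":
  (none found)

0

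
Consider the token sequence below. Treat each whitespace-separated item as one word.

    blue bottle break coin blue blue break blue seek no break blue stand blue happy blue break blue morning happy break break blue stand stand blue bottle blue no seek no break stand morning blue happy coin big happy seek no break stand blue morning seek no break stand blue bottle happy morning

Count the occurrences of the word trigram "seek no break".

Scanning the 51 overlapping trigram windows for "seek no break":
  position 9–11: seek no break
  position 30–32: seek no break
  position 40–42: seek no break
  position 46–48: seek no break

4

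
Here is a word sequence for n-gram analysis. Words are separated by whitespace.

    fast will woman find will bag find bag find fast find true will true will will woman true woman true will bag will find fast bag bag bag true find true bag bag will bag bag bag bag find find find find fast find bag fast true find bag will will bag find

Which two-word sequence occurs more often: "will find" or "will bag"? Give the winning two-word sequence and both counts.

"will bag" (4 vs 1)

"will find": 1 occurrence
"will bag": 4 occurrences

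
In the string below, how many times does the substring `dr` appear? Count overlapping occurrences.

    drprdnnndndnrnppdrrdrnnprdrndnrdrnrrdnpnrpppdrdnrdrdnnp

7

Sliding a length-2 window over the 55 characters (54 positions):
  position 1–2: dr
  position 17–18: dr
  position 20–21: dr
  position 26–27: dr
  position 32–33: dr
  position 45–46: dr
  position 50–51: dr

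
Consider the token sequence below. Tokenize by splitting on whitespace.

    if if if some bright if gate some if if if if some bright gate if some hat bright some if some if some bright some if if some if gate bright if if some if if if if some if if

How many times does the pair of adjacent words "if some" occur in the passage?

Scanning the 41 overlapping bigram windows for "if some":
  position 3–4: if some
  position 12–13: if some
  position 16–17: if some
  position 21–22: if some
  position 23–24: if some
  position 28–29: if some
  position 34–35: if some
  position 39–40: if some

8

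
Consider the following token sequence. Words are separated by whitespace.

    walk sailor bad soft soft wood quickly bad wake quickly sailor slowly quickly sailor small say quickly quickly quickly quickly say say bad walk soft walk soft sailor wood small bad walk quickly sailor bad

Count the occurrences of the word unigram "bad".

Scanning the 35 tokens for "bad":
  position 3: bad
  position 8: bad
  position 23: bad
  position 31: bad
  position 35: bad

5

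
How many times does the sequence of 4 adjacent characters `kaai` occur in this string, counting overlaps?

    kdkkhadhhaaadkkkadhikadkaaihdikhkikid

Sliding a length-4 window over the 37 characters (34 positions):
  position 24–27: kaai

1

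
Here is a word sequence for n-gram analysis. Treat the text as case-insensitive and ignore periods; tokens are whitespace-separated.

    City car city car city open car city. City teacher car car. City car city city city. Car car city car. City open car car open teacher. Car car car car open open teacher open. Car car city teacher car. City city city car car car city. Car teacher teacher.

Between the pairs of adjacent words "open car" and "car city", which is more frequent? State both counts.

"car city" (10 vs 3)

"open car": 3 occurrences
"car city": 10 occurrences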